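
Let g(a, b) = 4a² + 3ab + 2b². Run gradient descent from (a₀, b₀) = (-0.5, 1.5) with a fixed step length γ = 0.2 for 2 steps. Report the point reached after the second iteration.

∇g = (8a + 3b, 3a + 4b)
Step 1: at (-0.5, 1.5), ∇g = (0.5, 4.5) → (-0.5, 1.5) − 0.2·(0.5, 4.5) = (-0.6, 0.6)
Step 2: at (-0.6, 0.6), ∇g = (-3, 0.6) → (-0.6, 0.6) − 0.2·(-3, 0.6) = (0, 0.48)

(0, 0.48)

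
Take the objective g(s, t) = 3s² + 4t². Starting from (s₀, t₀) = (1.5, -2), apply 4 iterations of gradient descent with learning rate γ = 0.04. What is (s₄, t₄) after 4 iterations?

∇g = (6s, 8t)
(s₁, t₁) = (1.5, -2) − 0.04·(9, -16) = (1.14, -1.36)
(s₂, t₂) = (1.14, -1.36) − 0.04·(6.84, -10.88) = (0.8664, -0.9248)
(s₃, t₃) = (0.8664, -0.9248) − 0.04·(5.1984, -7.3984) = (0.658464, -0.628864)
(s₄, t₄) = (0.658464, -0.628864) − 0.04·(3.950784, -5.030912) = (0.50043264, -0.42762752)

(0.50043264, -0.42762752)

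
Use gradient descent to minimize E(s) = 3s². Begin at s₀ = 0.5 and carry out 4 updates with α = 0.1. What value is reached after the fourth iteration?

E′(s) = 6s
s₁ = 0.5 − 0.1·3 = 0.2
s₂ = 0.2 − 0.1·1.2 = 0.08
s₃ = 0.08 − 0.1·0.48 = 0.032
s₄ = 0.032 − 0.1·0.192 = 0.0128

0.0128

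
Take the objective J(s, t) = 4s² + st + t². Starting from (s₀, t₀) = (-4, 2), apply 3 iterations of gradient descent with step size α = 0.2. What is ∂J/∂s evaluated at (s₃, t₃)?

∇J = (8s + t, s + 2t)
Step 1: at (-4, 2), ∇J = (-30, 0) → (-4, 2) − 0.2·(-30, 0) = (2, 2)
Step 2: at (2, 2), ∇J = (18, 6) → (2, 2) − 0.2·(18, 6) = (-1.6, 0.8)
Step 3: at (-1.6, 0.8), ∇J = (-12, 0) → (-1.6, 0.8) − 0.2·(-12, 0) = (0.8, 0.8)
∂J/∂s at (0.8, 0.8) = 7.2

7.2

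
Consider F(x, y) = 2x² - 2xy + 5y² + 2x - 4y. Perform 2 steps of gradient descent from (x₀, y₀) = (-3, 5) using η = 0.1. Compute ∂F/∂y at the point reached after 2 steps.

∇F = (4x - 2y + 2, -2x + 10y - 4)
(x₁, y₁) = (-3, 5) − 0.1·(-20, 52) = (-1, -0.2)
(x₂, y₂) = (-1, -0.2) − 0.1·(-1.6, -4) = (-0.84, 0.2)
∂F/∂y at (-0.84, 0.2) = -0.32

-0.32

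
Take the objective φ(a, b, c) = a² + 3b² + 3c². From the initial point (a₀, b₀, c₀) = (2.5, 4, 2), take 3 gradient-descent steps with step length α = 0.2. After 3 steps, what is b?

∇φ = (2a, 6b, 6c)
(a₁, b₁, c₁) = (2.5, 4, 2) − 0.2·(5, 24, 12) = (1.5, -0.8, -0.4)
(a₂, b₂, c₂) = (1.5, -0.8, -0.4) − 0.2·(3, -4.8, -2.4) = (0.9, 0.16, 0.08)
(a₃, b₃, c₃) = (0.9, 0.16, 0.08) − 0.2·(1.8, 0.96, 0.48) = (0.54, -0.032, -0.016)
b = -0.032

-0.032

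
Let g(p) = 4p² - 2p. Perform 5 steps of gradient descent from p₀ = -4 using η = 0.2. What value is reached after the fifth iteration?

0.58048

g′(p) = 8p - 2
p₁ = -4 − 0.2·(-34) = 2.8
p₂ = 2.8 − 0.2·20.4 = -1.28
p₃ = -1.28 − 0.2·(-12.24) = 1.168
p₄ = 1.168 − 0.2·7.344 = -0.3008
p₅ = -0.3008 − 0.2·(-4.4064) = 0.58048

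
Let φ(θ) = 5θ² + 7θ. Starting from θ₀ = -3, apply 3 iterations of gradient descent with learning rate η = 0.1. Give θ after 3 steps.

-0.7

φ′(θ) = 10θ + 7
Step 1: φ′(-3) = -23; θ₁ = -3 − 0.1·(-23) = -0.7
Step 2: φ′(-0.7) = 0; θ₂ = -0.7 − 0.1·0 = -0.7
Step 3: φ′(-0.7) = 0; θ₃ = -0.7 − 0.1·0 = -0.7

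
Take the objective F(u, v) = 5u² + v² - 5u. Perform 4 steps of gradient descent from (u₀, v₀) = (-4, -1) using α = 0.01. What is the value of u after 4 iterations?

-2.45245

∇F = (10u - 5, 2v)
(u₁, v₁) = (-4, -1) − 0.01·(-45, -2) = (-3.55, -0.98)
(u₂, v₂) = (-3.55, -0.98) − 0.01·(-40.5, -1.96) = (-3.145, -0.9604)
(u₃, v₃) = (-3.145, -0.9604) − 0.01·(-36.45, -1.9208) = (-2.7805, -0.941192)
(u₄, v₄) = (-2.7805, -0.941192) − 0.01·(-32.805, -1.882384) = (-2.45245, -0.92236816)
u = -2.45245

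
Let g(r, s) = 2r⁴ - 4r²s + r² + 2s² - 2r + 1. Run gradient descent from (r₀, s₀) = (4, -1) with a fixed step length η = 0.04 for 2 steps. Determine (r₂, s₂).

(1839.8528, 53.2848)

∇g = (8r³ - 8rs + 2r - 2, -4r² + 4s)
Step 1: at (4, -1), ∇g = (550, -68) → (4, -1) − 0.04·(550, -68) = (-18, 1.72)
Step 2: at (-18, 1.72), ∇g = (-46446.32, -1289.12) → (-18, 1.72) − 0.04·(-46446.32, -1289.12) = (1839.8528, 53.2848)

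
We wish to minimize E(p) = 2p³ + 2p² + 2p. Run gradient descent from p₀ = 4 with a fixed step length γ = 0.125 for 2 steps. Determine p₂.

-84.171875

E′(p) = 6p² + 4p + 2
Step 1: E′(4) = 114; p₁ = 4 − 0.125·114 = -10.25
Step 2: E′(-10.25) = 591.375; p₂ = -10.25 − 0.125·591.375 = -84.171875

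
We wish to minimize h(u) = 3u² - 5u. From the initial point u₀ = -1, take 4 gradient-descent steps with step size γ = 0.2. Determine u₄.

0.8304

h′(u) = 6u - 5
Step 1: h′(-1) = -11; u₁ = -1 − 0.2·(-11) = 1.2
Step 2: h′(1.2) = 2.2; u₂ = 1.2 − 0.2·2.2 = 0.76
Step 3: h′(0.76) = -0.44; u₃ = 0.76 − 0.2·(-0.44) = 0.848
Step 4: h′(0.848) = 0.088; u₄ = 0.848 − 0.2·0.088 = 0.8304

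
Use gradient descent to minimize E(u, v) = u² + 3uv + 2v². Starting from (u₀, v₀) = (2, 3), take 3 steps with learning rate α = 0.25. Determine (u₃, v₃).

(-0.453125, -0.375)

∇E = (2u + 3v, 3u + 4v)
(u₁, v₁) = (2, 3) − 0.25·(13, 18) = (-1.25, -1.5)
(u₂, v₂) = (-1.25, -1.5) − 0.25·(-7, -9.75) = (0.5, 0.9375)
(u₃, v₃) = (0.5, 0.9375) − 0.25·(3.8125, 5.25) = (-0.453125, -0.375)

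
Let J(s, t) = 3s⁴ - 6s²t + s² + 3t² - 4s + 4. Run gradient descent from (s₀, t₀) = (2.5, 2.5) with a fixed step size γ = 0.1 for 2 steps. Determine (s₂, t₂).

∇J = (12s³ - 12st + 2s - 4, -6s² + 6t)
Step 1: at (2.5, 2.5), ∇J = (113.5, -22.5) → (2.5, 2.5) − 0.1·(113.5, -22.5) = (-8.85, 4.75)
Step 2: at (-8.85, 4.75), ∇J = (-7835.0995, -441.435) → (-8.85, 4.75) − 0.1·(-7835.0995, -441.435) = (774.65995, 48.8935)

(774.65995, 48.8935)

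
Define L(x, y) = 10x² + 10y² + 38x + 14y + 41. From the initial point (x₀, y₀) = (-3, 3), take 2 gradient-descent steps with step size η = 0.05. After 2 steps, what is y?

-0.7

∇L = (20x + 38, 20y + 14)
Step 1: at (-3, 3), ∇L = (-22, 74) → (-3, 3) − 0.05·(-22, 74) = (-1.9, -0.7)
Step 2: at (-1.9, -0.7), ∇L = (0, 0) → (-1.9, -0.7) − 0.05·(0, 0) = (-1.9, -0.7)
y = -0.7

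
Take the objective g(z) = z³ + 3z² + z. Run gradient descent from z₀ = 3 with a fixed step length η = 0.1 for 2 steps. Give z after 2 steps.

g′(z) = 3z² + 6z + 1
z₁ = 3 − 0.1·46 = -1.6
z₂ = -1.6 − 0.1·(-0.92) = -1.508

-1.508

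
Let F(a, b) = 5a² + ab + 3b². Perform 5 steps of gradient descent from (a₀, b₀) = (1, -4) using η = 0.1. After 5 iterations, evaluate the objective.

0.0091136391

∇F = (10a + b, a + 6b)
Step 1: at (1, -4), ∇F = (6, -23) → (1, -4) − 0.1·(6, -23) = (0.4, -1.7)
Step 2: at (0.4, -1.7), ∇F = (2.3, -9.8) → (0.4, -1.7) − 0.1·(2.3, -9.8) = (0.17, -0.72)
Step 3: at (0.17, -0.72), ∇F = (0.98, -4.15) → (0.17, -0.72) − 0.1·(0.98, -4.15) = (0.072, -0.305)
Step 4: at (0.072, -0.305), ∇F = (0.415, -1.758) → (0.072, -0.305) − 0.1·(0.415, -1.758) = (0.0305, -0.1292)
Step 5: at (0.0305, -0.1292), ∇F = (0.1758, -0.7447) → (0.0305, -0.1292) − 0.1·(0.1758, -0.7447) = (0.01292, -0.05473)
F(0.01292, -0.05473) = 0.0091136391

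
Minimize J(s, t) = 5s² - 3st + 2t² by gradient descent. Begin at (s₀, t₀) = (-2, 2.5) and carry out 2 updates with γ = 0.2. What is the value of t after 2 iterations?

∇J = (10s - 3t, -3s + 4t)
(s₁, t₁) = (-2, 2.5) − 0.2·(-27.5, 16) = (3.5, -0.7)
(s₂, t₂) = (3.5, -0.7) − 0.2·(37.1, -13.3) = (-3.92, 1.96)
t = 1.96

1.96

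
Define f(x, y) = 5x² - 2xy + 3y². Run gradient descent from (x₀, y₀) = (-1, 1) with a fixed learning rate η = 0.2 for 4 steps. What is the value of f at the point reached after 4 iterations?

31.50989824

∇f = (10x - 2y, -2x + 6y)
(x₁, y₁) = (-1, 1) − 0.2·(-12, 8) = (1.4, -0.6)
(x₂, y₂) = (1.4, -0.6) − 0.2·(15.2, -6.4) = (-1.64, 0.68)
(x₃, y₃) = (-1.64, 0.68) − 0.2·(-17.76, 7.36) = (1.912, -0.792)
(x₄, y₄) = (1.912, -0.792) − 0.2·(20.704, -8.576) = (-2.2288, 0.9232)
f(-2.2288, 0.9232) = 31.50989824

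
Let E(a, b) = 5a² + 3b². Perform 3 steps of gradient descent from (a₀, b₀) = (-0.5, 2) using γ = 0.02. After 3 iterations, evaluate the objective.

∇E = (10a, 6b)
(a₁, b₁) = (-0.5, 2) − 0.02·(-5, 12) = (-0.4, 1.76)
(a₂, b₂) = (-0.4, 1.76) − 0.02·(-4, 10.56) = (-0.32, 1.5488)
(a₃, b₃) = (-0.32, 1.5488) − 0.02·(-3.2, 9.2928) = (-0.256, 1.362944)
E(-0.256, 1.362944) = 5.900529041408

5.900529041408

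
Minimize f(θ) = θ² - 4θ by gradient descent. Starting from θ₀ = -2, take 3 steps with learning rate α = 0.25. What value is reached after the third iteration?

1.5

f′(θ) = 2θ - 4
θ₁ = -2 − 0.25·(-8) = 0
θ₂ = 0 − 0.25·(-4) = 1
θ₃ = 1 − 0.25·(-2) = 1.5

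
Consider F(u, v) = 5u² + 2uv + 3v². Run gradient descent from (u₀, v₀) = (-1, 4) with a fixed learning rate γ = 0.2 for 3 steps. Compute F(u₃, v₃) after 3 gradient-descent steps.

∇F = (10u + 2v, 2u + 6v)
Step 1: at (-1, 4), ∇F = (-2, 22) → (-1, 4) − 0.2·(-2, 22) = (-0.6, -0.4)
Step 2: at (-0.6, -0.4), ∇F = (-6.8, -3.6) → (-0.6, -0.4) − 0.2·(-6.8, -3.6) = (0.76, 0.32)
Step 3: at (0.76, 0.32), ∇F = (8.24, 3.44) → (0.76, 0.32) − 0.2·(8.24, 3.44) = (-0.888, -0.368)
F(-0.888, -0.368) = 5.00256

5.00256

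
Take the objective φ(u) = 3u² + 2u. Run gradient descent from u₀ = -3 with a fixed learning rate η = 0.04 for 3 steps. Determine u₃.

-1.503936

φ′(u) = 6u + 2
Step 1: φ′(-3) = -16; u₁ = -3 − 0.04·(-16) = -2.36
Step 2: φ′(-2.36) = -12.16; u₂ = -2.36 − 0.04·(-12.16) = -1.8736
Step 3: φ′(-1.8736) = -9.2416; u₃ = -1.8736 − 0.04·(-9.2416) = -1.503936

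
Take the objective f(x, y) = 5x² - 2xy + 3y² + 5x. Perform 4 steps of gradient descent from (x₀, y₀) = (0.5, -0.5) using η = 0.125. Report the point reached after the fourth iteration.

(-0.51953125, -0.18359375)

∇f = (10x - 2y + 5, -2x + 6y)
(x₁, y₁) = (0.5, -0.5) − 0.125·(11, -4) = (-0.875, 0)
(x₂, y₂) = (-0.875, 0) − 0.125·(-3.75, 1.75) = (-0.40625, -0.21875)
(x₃, y₃) = (-0.40625, -0.21875) − 0.125·(1.375, -0.5) = (-0.578125, -0.15625)
(x₄, y₄) = (-0.578125, -0.15625) − 0.125·(-0.46875, 0.21875) = (-0.51953125, -0.18359375)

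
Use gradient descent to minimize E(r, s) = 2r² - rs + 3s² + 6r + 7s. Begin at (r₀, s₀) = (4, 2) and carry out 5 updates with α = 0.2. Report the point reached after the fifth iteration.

(-1.8576, -1.4752)

∇E = (4r - s + 6, -r + 6s + 7)
(r₁, s₁) = (4, 2) − 0.2·(20, 15) = (0, -1)
(r₂, s₂) = (0, -1) − 0.2·(7, 1) = (-1.4, -1.2)
(r₃, s₃) = (-1.4, -1.2) − 0.2·(1.6, 1.2) = (-1.72, -1.44)
(r₄, s₄) = (-1.72, -1.44) − 0.2·(0.56, 0.08) = (-1.832, -1.456)
(r₅, s₅) = (-1.832, -1.456) − 0.2·(0.128, 0.096) = (-1.8576, -1.4752)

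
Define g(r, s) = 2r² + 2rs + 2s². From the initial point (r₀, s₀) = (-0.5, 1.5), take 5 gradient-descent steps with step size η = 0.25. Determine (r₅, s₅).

(-0.046875, 0.015625)

∇g = (4r + 2s, 2r + 4s)
(r₁, s₁) = (-0.5, 1.5) − 0.25·(1, 5) = (-0.75, 0.25)
(r₂, s₂) = (-0.75, 0.25) − 0.25·(-2.5, -0.5) = (-0.125, 0.375)
(r₃, s₃) = (-0.125, 0.375) − 0.25·(0.25, 1.25) = (-0.1875, 0.0625)
(r₄, s₄) = (-0.1875, 0.0625) − 0.25·(-0.625, -0.125) = (-0.03125, 0.09375)
(r₅, s₅) = (-0.03125, 0.09375) − 0.25·(0.0625, 0.3125) = (-0.046875, 0.015625)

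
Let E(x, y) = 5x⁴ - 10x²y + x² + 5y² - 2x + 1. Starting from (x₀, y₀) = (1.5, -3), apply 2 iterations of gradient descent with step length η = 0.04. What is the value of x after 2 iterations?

89.8159232

∇E = (20x³ - 20xy + 2x - 2, -10x² + 10y)
Step 1: at (1.5, -3), ∇E = (158.5, -52.5) → (1.5, -3) − 0.04·(158.5, -52.5) = (-4.84, -0.9)
Step 2: at (-4.84, -0.9), ∇E = (-2366.39808, -243.256) → (-4.84, -0.9) − 0.04·(-2366.39808, -243.256) = (89.8159232, 8.83024)
x = 89.8159232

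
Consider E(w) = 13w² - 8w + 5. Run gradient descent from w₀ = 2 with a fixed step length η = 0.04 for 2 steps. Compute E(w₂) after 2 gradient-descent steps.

E′(w) = 26w - 8
w₁ = 2 − 0.04·44 = 0.24
w₂ = 0.24 − 0.04·(-1.76) = 0.3104
E(0.3104) = 3.76932608

3.76932608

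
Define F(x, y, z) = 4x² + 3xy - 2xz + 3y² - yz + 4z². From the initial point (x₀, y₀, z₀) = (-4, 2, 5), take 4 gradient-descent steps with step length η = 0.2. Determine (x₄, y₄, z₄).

∇F = (8x + 3y - 2z, 3x + 6y - z, -2x - y + 8z)
(x₁, y₁, z₁) = (-4, 2, 5) − 0.2·(-36, -5, 46) = (3.2, 3, -4.2)
(x₂, y₂, z₂) = (3.2, 3, -4.2) − 0.2·(43, 31.8, -43) = (-5.4, -3.36, 4.4)
(x₃, y₃, z₃) = (-5.4, -3.36, 4.4) − 0.2·(-62.08, -40.76, 49.36) = (7.016, 4.792, -5.472)
(x₄, y₄, z₄) = (7.016, 4.792, -5.472) − 0.2·(81.448, 55.272, -62.6) = (-9.2736, -6.2624, 7.048)

(-9.2736, -6.2624, 7.048)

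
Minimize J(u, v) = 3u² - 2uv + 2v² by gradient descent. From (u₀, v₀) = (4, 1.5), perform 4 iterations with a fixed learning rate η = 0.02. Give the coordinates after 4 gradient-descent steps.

∇J = (6u - 2v, -2u + 4v)
Step 1: at (4, 1.5), ∇J = (21, -2) → (4, 1.5) − 0.02·(21, -2) = (3.58, 1.54)
Step 2: at (3.58, 1.54), ∇J = (18.4, -1) → (3.58, 1.54) − 0.02·(18.4, -1) = (3.212, 1.56)
Step 3: at (3.212, 1.56), ∇J = (16.152, -0.184) → (3.212, 1.56) − 0.02·(16.152, -0.184) = (2.88896, 1.56368)
Step 4: at (2.88896, 1.56368), ∇J = (14.2064, 0.4768) → (2.88896, 1.56368) − 0.02·(14.2064, 0.4768) = (2.604832, 1.554144)

(2.604832, 1.554144)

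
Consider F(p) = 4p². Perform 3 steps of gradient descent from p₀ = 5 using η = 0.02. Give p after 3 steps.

F′(p) = 8p
Step 1: F′(5) = 40; p₁ = 5 − 0.02·40 = 4.2
Step 2: F′(4.2) = 33.6; p₂ = 4.2 − 0.02·33.6 = 3.528
Step 3: F′(3.528) = 28.224; p₃ = 3.528 − 0.02·28.224 = 2.96352

2.96352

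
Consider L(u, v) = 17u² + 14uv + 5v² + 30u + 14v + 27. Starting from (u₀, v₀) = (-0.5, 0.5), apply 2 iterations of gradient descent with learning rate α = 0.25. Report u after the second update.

∇L = (34u + 14v + 30, 14u + 10v + 14)
(u₁, v₁) = (-0.5, 0.5) − 0.25·(20, 12) = (-5.5, -2.5)
(u₂, v₂) = (-5.5, -2.5) − 0.25·(-192, -88) = (42.5, 19.5)
u = 42.5

42.5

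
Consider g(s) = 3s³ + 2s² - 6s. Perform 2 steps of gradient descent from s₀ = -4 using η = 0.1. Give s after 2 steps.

-245.316

g′(s) = 9s² + 4s - 6
Step 1: g′(-4) = 122; s₁ = -4 − 0.1·122 = -16.2
Step 2: g′(-16.2) = 2291.16; s₂ = -16.2 − 0.1·2291.16 = -245.316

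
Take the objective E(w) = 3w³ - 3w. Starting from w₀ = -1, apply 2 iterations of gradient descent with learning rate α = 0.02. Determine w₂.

E′(w) = 9w² - 3
w₁ = -1 − 0.02·6 = -1.12
w₂ = -1.12 − 0.02·8.2896 = -1.285792

-1.285792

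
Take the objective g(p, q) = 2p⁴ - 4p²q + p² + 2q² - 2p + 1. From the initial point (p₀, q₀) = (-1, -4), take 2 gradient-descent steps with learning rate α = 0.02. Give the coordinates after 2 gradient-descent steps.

(-0.00580352, -3.310848)

∇g = (8p³ - 8pq + 2p - 2, -4p² + 4q)
(p₁, q₁) = (-1, -4) − 0.02·(-44, -20) = (-0.12, -3.6)
(p₂, q₂) = (-0.12, -3.6) − 0.02·(-5.709824, -14.4576) = (-0.00580352, -3.310848)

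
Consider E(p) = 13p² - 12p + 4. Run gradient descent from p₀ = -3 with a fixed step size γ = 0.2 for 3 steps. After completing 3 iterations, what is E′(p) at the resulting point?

E′(p) = 26p - 12
Step 1: E′(-3) = -90; p₁ = -3 − 0.2·(-90) = 15
Step 2: E′(15) = 378; p₂ = 15 − 0.2·378 = -60.6
Step 3: E′(-60.6) = -1587.6; p₃ = -60.6 − 0.2·(-1587.6) = 256.92
E′(p) at (256.92) = 6667.92

6667.92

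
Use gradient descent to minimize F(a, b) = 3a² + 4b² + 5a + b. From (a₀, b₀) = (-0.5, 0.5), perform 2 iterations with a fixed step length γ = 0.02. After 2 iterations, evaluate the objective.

-1.16801088

∇F = (6a + 5, 8b + 1)
Step 1: at (-0.5, 0.5), ∇F = (2, 5) → (-0.5, 0.5) − 0.02·(2, 5) = (-0.54, 0.4)
Step 2: at (-0.54, 0.4), ∇F = (1.76, 4.2) → (-0.54, 0.4) − 0.02·(1.76, 4.2) = (-0.5752, 0.316)
F(-0.5752, 0.316) = -1.16801088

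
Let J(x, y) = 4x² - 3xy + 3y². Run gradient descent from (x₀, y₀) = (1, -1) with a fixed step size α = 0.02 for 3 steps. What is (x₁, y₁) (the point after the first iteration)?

(0.78, -0.82)

∇J = (8x - 3y, -3x + 6y)
(x₁, y₁) = (1, -1) − 0.02·(11, -9) = (0.78, -0.82)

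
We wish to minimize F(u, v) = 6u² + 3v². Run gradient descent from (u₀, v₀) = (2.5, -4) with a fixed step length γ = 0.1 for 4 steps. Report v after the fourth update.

-0.1024

∇F = (12u, 6v)
Step 1: at (2.5, -4), ∇F = (30, -24) → (2.5, -4) − 0.1·(30, -24) = (-0.5, -1.6)
Step 2: at (-0.5, -1.6), ∇F = (-6, -9.6) → (-0.5, -1.6) − 0.1·(-6, -9.6) = (0.1, -0.64)
Step 3: at (0.1, -0.64), ∇F = (1.2, -3.84) → (0.1, -0.64) − 0.1·(1.2, -3.84) = (-0.02, -0.256)
Step 4: at (-0.02, -0.256), ∇F = (-0.24, -1.536) → (-0.02, -0.256) − 0.1·(-0.24, -1.536) = (0.004, -0.1024)
v = -0.1024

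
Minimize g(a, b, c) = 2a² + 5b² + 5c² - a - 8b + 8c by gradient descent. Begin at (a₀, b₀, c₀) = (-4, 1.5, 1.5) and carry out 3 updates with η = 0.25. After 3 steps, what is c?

-8.5625

∇g = (4a - 1, 10b - 8, 10c + 8)
Step 1: at (-4, 1.5, 1.5), ∇g = (-17, 7, 23) → (-4, 1.5, 1.5) − 0.25·(-17, 7, 23) = (0.25, -0.25, -4.25)
Step 2: at (0.25, -0.25, -4.25), ∇g = (0, -10.5, -34.5) → (0.25, -0.25, -4.25) − 0.25·(0, -10.5, -34.5) = (0.25, 2.375, 4.375)
Step 3: at (0.25, 2.375, 4.375), ∇g = (0, 15.75, 51.75) → (0.25, 2.375, 4.375) − 0.25·(0, 15.75, 51.75) = (0.25, -1.5625, -8.5625)
c = -8.5625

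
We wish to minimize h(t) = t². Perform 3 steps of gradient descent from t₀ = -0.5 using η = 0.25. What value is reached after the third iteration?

h′(t) = 2t
t₁ = -0.5 − 0.25·(-1) = -0.25
t₂ = -0.25 − 0.25·(-0.5) = -0.125
t₃ = -0.125 − 0.25·(-0.25) = -0.0625

-0.0625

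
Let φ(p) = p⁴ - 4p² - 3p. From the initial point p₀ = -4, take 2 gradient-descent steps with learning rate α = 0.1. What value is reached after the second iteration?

φ′(p) = 4p³ - 8p - 3
Step 1: φ′(-4) = -227; p₁ = -4 − 0.1·(-227) = 18.7
Step 2: φ′(18.7) = 26004.212; p₂ = 18.7 − 0.1·26004.212 = -2581.7212

-2581.7212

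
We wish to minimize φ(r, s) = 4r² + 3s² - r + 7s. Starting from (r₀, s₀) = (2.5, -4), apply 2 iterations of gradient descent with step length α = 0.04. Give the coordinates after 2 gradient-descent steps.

(1.2232, -2.8032)

∇φ = (8r - 1, 6s + 7)
Step 1: at (2.5, -4), ∇φ = (19, -17) → (2.5, -4) − 0.04·(19, -17) = (1.74, -3.32)
Step 2: at (1.74, -3.32), ∇φ = (12.92, -12.92) → (1.74, -3.32) − 0.04·(12.92, -12.92) = (1.2232, -2.8032)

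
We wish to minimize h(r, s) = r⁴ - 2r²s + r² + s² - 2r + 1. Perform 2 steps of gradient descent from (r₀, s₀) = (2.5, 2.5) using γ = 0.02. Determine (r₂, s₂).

(1.63453528, 2.658244)

∇h = (4r³ - 4rs + 2r - 2, -2r² + 2s)
(r₁, s₁) = (2.5, 2.5) − 0.02·(40.5, -7.5) = (1.69, 2.65)
(r₂, s₂) = (1.69, 2.65) − 0.02·(2.773236, -0.4122) = (1.63453528, 2.658244)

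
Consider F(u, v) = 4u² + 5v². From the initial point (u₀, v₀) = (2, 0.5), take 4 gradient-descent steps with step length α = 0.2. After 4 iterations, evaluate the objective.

1.51873856

∇F = (8u, 10v)
(u₁, v₁) = (2, 0.5) − 0.2·(16, 5) = (-1.2, -0.5)
(u₂, v₂) = (-1.2, -0.5) − 0.2·(-9.6, -5) = (0.72, 0.5)
(u₃, v₃) = (0.72, 0.5) − 0.2·(5.76, 5) = (-0.432, -0.5)
(u₄, v₄) = (-0.432, -0.5) − 0.2·(-3.456, -5) = (0.2592, 0.5)
F(0.2592, 0.5) = 1.51873856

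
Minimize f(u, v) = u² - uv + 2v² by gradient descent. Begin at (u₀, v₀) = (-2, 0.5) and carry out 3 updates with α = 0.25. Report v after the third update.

∇f = (2u - v, -u + 4v)
(u₁, v₁) = (-2, 0.5) − 0.25·(-4.5, 4) = (-0.875, -0.5)
(u₂, v₂) = (-0.875, -0.5) − 0.25·(-1.25, -1.125) = (-0.5625, -0.21875)
(u₃, v₃) = (-0.5625, -0.21875) − 0.25·(-0.90625, -0.3125) = (-0.3359375, -0.140625)
v = -0.140625

-0.140625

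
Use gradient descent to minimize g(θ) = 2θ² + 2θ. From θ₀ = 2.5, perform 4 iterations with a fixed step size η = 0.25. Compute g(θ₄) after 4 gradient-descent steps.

g′(θ) = 4θ + 2
θ₁ = 2.5 − 0.25·12 = -0.5
θ₂ = -0.5 − 0.25·0 = -0.5
θ₃ = -0.5 − 0.25·0 = -0.5
θ₄ = -0.5 − 0.25·0 = -0.5
g(-0.5) = -0.5

-0.5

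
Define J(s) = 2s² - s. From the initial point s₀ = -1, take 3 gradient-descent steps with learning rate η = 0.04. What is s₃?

-0.49088

J′(s) = 4s - 1
Step 1: J′(-1) = -5; s₁ = -1 − 0.04·(-5) = -0.8
Step 2: J′(-0.8) = -4.2; s₂ = -0.8 − 0.04·(-4.2) = -0.632
Step 3: J′(-0.632) = -3.528; s₃ = -0.632 − 0.04·(-3.528) = -0.49088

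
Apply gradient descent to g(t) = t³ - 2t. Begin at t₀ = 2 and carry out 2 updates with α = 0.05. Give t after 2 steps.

1.2625

g′(t) = 3t² - 2
Step 1: g′(2) = 10; t₁ = 2 − 0.05·10 = 1.5
Step 2: g′(1.5) = 4.75; t₂ = 1.5 − 0.05·4.75 = 1.2625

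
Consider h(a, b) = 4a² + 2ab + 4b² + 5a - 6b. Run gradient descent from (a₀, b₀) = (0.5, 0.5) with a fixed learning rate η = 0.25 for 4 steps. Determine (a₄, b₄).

(1.46875, 3.1875)

∇h = (8a + 2b + 5, 2a + 8b - 6)
(a₁, b₁) = (0.5, 0.5) − 0.25·(10, -1) = (-2, 0.75)
(a₂, b₂) = (-2, 0.75) − 0.25·(-9.5, -4) = (0.375, 1.75)
(a₃, b₃) = (0.375, 1.75) − 0.25·(11.5, 8.75) = (-2.5, -0.4375)
(a₄, b₄) = (-2.5, -0.4375) − 0.25·(-15.875, -14.5) = (1.46875, 3.1875)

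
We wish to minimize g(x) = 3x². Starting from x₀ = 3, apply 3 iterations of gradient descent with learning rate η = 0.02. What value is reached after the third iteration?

2.044416

g′(x) = 6x
x₁ = 3 − 0.02·18 = 2.64
x₂ = 2.64 − 0.02·15.84 = 2.3232
x₃ = 2.3232 − 0.02·13.9392 = 2.044416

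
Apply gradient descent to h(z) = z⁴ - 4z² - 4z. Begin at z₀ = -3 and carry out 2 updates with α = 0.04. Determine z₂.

0.82390272

h′(z) = 4z³ - 8z - 4
Step 1: h′(-3) = -88; z₁ = -3 − 0.04·(-88) = 0.52
Step 2: h′(0.52) = -7.597568; z₂ = 0.52 − 0.04·(-7.597568) = 0.82390272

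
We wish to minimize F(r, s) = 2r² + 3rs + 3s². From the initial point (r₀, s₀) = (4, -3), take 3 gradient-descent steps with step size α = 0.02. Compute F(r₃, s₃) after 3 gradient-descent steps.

∇F = (4r + 3s, 3r + 6s)
Step 1: at (4, -3), ∇F = (7, -6) → (4, -3) − 0.02·(7, -6) = (3.86, -2.88)
Step 2: at (3.86, -2.88), ∇F = (6.8, -5.7) → (3.86, -2.88) − 0.02·(6.8, -5.7) = (3.724, -2.766)
Step 3: at (3.724, -2.766), ∇F = (6.598, -5.424) → (3.724, -2.766) − 0.02·(6.598, -5.424) = (3.59204, -2.65752)
F(3.59204, -2.65752) = 18.354985952

18.354985952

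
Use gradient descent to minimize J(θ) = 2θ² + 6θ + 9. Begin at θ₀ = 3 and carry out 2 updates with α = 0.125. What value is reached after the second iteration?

J′(θ) = 4θ + 6
Step 1: J′(3) = 18; θ₁ = 3 − 0.125·18 = 0.75
Step 2: J′(0.75) = 9; θ₂ = 0.75 − 0.125·9 = -0.375

-0.375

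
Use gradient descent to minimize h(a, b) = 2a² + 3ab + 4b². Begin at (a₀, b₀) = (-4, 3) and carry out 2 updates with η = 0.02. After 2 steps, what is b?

2.55

∇h = (4a + 3b, 3a + 8b)
Step 1: at (-4, 3), ∇h = (-7, 12) → (-4, 3) − 0.02·(-7, 12) = (-3.86, 2.76)
Step 2: at (-3.86, 2.76), ∇h = (-7.16, 10.5) → (-3.86, 2.76) − 0.02·(-7.16, 10.5) = (-3.7168, 2.55)
b = 2.55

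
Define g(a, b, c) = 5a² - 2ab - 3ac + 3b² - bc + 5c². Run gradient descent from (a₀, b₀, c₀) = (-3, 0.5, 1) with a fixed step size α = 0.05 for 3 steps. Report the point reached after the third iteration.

(-0.342875, -0.109875, -0.173375)

∇g = (10a - 2b - 3c, -2a + 6b - c, -3a - b + 10c)
(a₁, b₁, c₁) = (-3, 0.5, 1) − 0.05·(-34, 8, 18.5) = (-1.3, 0.1, 0.075)
(a₂, b₂, c₂) = (-1.3, 0.1, 0.075) − 0.05·(-13.425, 3.125, 4.55) = (-0.62875, -0.05625, -0.1525)
(a₃, b₃, c₃) = (-0.62875, -0.05625, -0.1525) − 0.05·(-5.7175, 1.0725, 0.4175) = (-0.342875, -0.109875, -0.173375)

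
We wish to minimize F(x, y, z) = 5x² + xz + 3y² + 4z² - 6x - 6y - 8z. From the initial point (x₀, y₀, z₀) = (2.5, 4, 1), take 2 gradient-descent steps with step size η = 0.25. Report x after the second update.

∇F = (10x + z - 6, 6y - 6, x + 8z - 8)
(x₁, y₁, z₁) = (2.5, 4, 1) − 0.25·(20, 18, 2.5) = (-2.5, -0.5, 0.375)
(x₂, y₂, z₂) = (-2.5, -0.5, 0.375) − 0.25·(-30.625, -9, -7.5) = (5.15625, 1.75, 2.25)
x = 5.15625

5.15625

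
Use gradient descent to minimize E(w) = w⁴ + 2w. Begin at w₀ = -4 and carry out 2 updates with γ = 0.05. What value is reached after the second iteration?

E′(w) = 4w³ + 2
w₁ = -4 − 0.05·(-254) = 8.7
w₂ = 8.7 − 0.05·2636.012 = -123.1006

-123.1006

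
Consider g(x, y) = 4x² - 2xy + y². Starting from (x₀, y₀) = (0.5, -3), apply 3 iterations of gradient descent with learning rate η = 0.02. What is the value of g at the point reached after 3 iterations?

6.890699812864

∇g = (8x - 2y, -2x + 2y)
(x₁, y₁) = (0.5, -3) − 0.02·(10, -7) = (0.3, -2.86)
(x₂, y₂) = (0.3, -2.86) − 0.02·(8.12, -6.32) = (0.1376, -2.7336)
(x₃, y₃) = (0.1376, -2.7336) − 0.02·(6.568, -5.7424) = (0.00624, -2.618752)
g(0.00624, -2.618752) = 6.890699812864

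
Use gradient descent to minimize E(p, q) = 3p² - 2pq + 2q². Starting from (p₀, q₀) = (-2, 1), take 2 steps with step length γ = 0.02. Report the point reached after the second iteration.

(-1.48, 0.704)

∇E = (6p - 2q, -2p + 4q)
(p₁, q₁) = (-2, 1) − 0.02·(-14, 8) = (-1.72, 0.84)
(p₂, q₂) = (-1.72, 0.84) − 0.02·(-12, 6.8) = (-1.48, 0.704)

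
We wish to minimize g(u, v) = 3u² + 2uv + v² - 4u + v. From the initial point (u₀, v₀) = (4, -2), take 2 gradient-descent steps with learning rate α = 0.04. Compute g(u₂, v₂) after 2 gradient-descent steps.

∇g = (6u + 2v - 4, 2u + 2v + 1)
Step 1: at (4, -2), ∇g = (16, 5) → (4, -2) − 0.04·(16, 5) = (3.36, -2.2)
Step 2: at (3.36, -2.2), ∇g = (11.76, 3.32) → (3.36, -2.2) − 0.04·(11.76, 3.32) = (2.8896, -2.3328)
g(2.8896, -2.3328) = 3.11840256

3.11840256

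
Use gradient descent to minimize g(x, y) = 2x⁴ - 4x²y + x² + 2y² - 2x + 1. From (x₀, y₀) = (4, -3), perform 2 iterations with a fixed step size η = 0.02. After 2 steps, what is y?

4.123072

∇g = (8x³ - 8xy + 2x - 2, -4x² + 4y)
Step 1: at (4, -3), ∇g = (614, -76) → (4, -3) − 0.02·(614, -76) = (-8.28, -1.48)
Step 2: at (-8.28, -1.48), ∇g = (-4657.903616, -280.1536) → (-8.28, -1.48) − 0.02·(-4657.903616, -280.1536) = (84.87807232, 4.123072)
y = 4.123072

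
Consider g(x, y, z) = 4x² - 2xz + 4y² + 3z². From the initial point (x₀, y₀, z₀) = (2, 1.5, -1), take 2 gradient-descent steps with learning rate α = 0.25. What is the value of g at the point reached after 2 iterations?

76.25

∇g = (8x - 2z, 8y, -2x + 6z)
(x₁, y₁, z₁) = (2, 1.5, -1) − 0.25·(18, 12, -10) = (-2.5, -1.5, 1.5)
(x₂, y₂, z₂) = (-2.5, -1.5, 1.5) − 0.25·(-23, -12, 14) = (3.25, 1.5, -2)
g(3.25, 1.5, -2) = 76.25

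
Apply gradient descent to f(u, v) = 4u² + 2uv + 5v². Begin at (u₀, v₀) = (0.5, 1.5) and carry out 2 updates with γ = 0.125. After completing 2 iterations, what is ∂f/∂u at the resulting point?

∇f = (8u + 2v, 2u + 10v)
Step 1: at (0.5, 1.5), ∇f = (7, 16) → (0.5, 1.5) − 0.125·(7, 16) = (-0.375, -0.5)
Step 2: at (-0.375, -0.5), ∇f = (-4, -5.75) → (-0.375, -0.5) − 0.125·(-4, -5.75) = (0.125, 0.21875)
∂f/∂u at (0.125, 0.21875) = 1.4375

1.4375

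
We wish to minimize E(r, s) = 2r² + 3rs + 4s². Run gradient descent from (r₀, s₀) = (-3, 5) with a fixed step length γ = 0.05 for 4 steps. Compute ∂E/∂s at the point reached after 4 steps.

5.24424375

∇E = (4r + 3s, 3r + 8s)
(r₁, s₁) = (-3, 5) − 0.05·(3, 31) = (-3.15, 3.45)
(r₂, s₂) = (-3.15, 3.45) − 0.05·(-2.25, 18.15) = (-3.0375, 2.5425)
(r₃, s₃) = (-3.0375, 2.5425) − 0.05·(-4.5225, 11.2275) = (-2.811375, 1.981125)
(r₄, s₄) = (-2.811375, 1.981125) − 0.05·(-5.302125, 7.414875) = (-2.54626875, 1.61038125)
∂E/∂s at (-2.54626875, 1.61038125) = 5.24424375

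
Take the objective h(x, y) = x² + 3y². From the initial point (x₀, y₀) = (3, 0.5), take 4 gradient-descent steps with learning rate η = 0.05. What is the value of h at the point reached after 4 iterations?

∇h = (2x, 6y)
(x₁, y₁) = (3, 0.5) − 0.05·(6, 3) = (2.7, 0.35)
(x₂, y₂) = (2.7, 0.35) − 0.05·(5.4, 2.1) = (2.43, 0.245)
(x₃, y₃) = (2.43, 0.245) − 0.05·(4.86, 1.47) = (2.187, 0.1715)
(x₄, y₄) = (2.187, 0.1715) − 0.05·(4.374, 1.029) = (1.9683, 0.12005)
h(1.9683, 0.12005) = 3.9174408975

3.9174408975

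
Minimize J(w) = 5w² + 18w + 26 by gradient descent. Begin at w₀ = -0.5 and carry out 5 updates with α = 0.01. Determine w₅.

-1.032363

J′(w) = 10w + 18
w₁ = -0.5 − 0.01·13 = -0.63
w₂ = -0.63 − 0.01·11.7 = -0.747
w₃ = -0.747 − 0.01·10.53 = -0.8523
w₄ = -0.8523 − 0.01·9.477 = -0.94707
w₅ = -0.94707 − 0.01·8.5293 = -1.032363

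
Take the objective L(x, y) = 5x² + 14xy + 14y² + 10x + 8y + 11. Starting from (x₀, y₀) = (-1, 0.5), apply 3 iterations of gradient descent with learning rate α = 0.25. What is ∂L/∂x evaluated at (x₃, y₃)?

-2461.375

∇L = (10x + 14y + 10, 14x + 28y + 8)
(x₁, y₁) = (-1, 0.5) − 0.25·(7, 8) = (-2.75, -1.5)
(x₂, y₂) = (-2.75, -1.5) − 0.25·(-38.5, -72.5) = (6.875, 16.625)
(x₃, y₃) = (6.875, 16.625) − 0.25·(311.5, 569.75) = (-71, -125.8125)
∂L/∂x at (-71, -125.8125) = -2461.375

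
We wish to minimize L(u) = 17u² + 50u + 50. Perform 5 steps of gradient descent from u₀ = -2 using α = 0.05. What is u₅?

L′(u) = 34u + 50
Step 1: L′(-2) = -18; u₁ = -2 − 0.05·(-18) = -1.1
Step 2: L′(-1.1) = 12.6; u₂ = -1.1 − 0.05·12.6 = -1.73
Step 3: L′(-1.73) = -8.82; u₃ = -1.73 − 0.05·(-8.82) = -1.289
Step 4: L′(-1.289) = 6.174; u₄ = -1.289 − 0.05·6.174 = -1.5977
Step 5: L′(-1.5977) = -4.3218; u₅ = -1.5977 − 0.05·(-4.3218) = -1.38161

-1.38161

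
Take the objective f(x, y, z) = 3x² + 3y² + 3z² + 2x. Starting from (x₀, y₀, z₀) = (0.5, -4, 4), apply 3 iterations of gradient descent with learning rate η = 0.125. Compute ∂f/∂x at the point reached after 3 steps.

0.078125

∇f = (6x + 2, 6y, 6z)
(x₁, y₁, z₁) = (0.5, -4, 4) − 0.125·(5, -24, 24) = (-0.125, -1, 1)
(x₂, y₂, z₂) = (-0.125, -1, 1) − 0.125·(1.25, -6, 6) = (-0.28125, -0.25, 0.25)
(x₃, y₃, z₃) = (-0.28125, -0.25, 0.25) − 0.125·(0.3125, -1.5, 1.5) = (-0.3203125, -0.0625, 0.0625)
∂f/∂x at (-0.3203125, -0.0625, 0.0625) = 0.078125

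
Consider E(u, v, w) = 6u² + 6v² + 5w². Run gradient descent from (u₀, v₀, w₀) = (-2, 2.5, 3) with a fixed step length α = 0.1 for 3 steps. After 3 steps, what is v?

∇E = (12u, 12v, 10w)
(u₁, v₁, w₁) = (-2, 2.5, 3) − 0.1·(-24, 30, 30) = (0.4, -0.5, 0)
(u₂, v₂, w₂) = (0.4, -0.5, 0) − 0.1·(4.8, -6, 0) = (-0.08, 0.1, 0)
(u₃, v₃, w₃) = (-0.08, 0.1, 0) − 0.1·(-0.96, 1.2, 0) = (0.016, -0.02, 0)
v = -0.02

-0.02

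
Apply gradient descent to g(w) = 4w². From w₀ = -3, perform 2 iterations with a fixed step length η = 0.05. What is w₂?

g′(w) = 8w
w₁ = -3 − 0.05·(-24) = -1.8
w₂ = -1.8 − 0.05·(-14.4) = -1.08

-1.08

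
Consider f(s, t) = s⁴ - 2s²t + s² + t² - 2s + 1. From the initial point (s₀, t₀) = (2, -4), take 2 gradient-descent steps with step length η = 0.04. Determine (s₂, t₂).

∇f = (4s³ - 4st + 2s - 2, -2s² + 2t)
Step 1: at (2, -4), ∇f = (66, -16) → (2, -4) − 0.04·(66, -16) = (-0.64, -3.36)
Step 2: at (-0.64, -3.36), ∇f = (-12.930176, -7.5392) → (-0.64, -3.36) − 0.04·(-12.930176, -7.5392) = (-0.12279296, -3.058432)

(-0.12279296, -3.058432)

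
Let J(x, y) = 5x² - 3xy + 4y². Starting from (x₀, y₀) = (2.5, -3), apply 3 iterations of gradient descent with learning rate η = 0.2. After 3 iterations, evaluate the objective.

∇J = (10x - 3y, -3x + 8y)
Step 1: at (2.5, -3), ∇J = (34, -31.5) → (2.5, -3) − 0.2·(34, -31.5) = (-4.3, 3.3)
Step 2: at (-4.3, 3.3), ∇J = (-52.9, 39.3) → (-4.3, 3.3) − 0.2·(-52.9, 39.3) = (6.28, -4.56)
Step 3: at (6.28, -4.56), ∇J = (76.48, -55.32) → (6.28, -4.56) − 0.2·(76.48, -55.32) = (-9.016, 6.504)
J(-9.016, 6.504) = 751.569536

751.569536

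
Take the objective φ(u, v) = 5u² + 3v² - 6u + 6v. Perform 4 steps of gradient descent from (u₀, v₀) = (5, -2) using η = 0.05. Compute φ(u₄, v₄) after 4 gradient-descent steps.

∇φ = (10u - 6, 6v + 6)
Step 1: at (5, -2), ∇φ = (44, -6) → (5, -2) − 0.05·(44, -6) = (2.8, -1.7)
Step 2: at (2.8, -1.7), ∇φ = (22, -4.2) → (2.8, -1.7) − 0.05·(22, -4.2) = (1.7, -1.49)
Step 3: at (1.7, -1.49), ∇φ = (11, -2.94) → (1.7, -1.49) − 0.05·(11, -2.94) = (1.15, -1.343)
Step 4: at (1.15, -1.343), ∇φ = (5.5, -2.058) → (1.15, -1.343) − 0.05·(5.5, -2.058) = (0.875, -1.2401)
φ(0.875, -1.2401) = -4.24893097

-4.24893097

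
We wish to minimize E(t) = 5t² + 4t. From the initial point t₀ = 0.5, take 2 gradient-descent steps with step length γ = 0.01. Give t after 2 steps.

0.329

E′(t) = 10t + 4
t₁ = 0.5 − 0.01·9 = 0.41
t₂ = 0.41 − 0.01·8.1 = 0.329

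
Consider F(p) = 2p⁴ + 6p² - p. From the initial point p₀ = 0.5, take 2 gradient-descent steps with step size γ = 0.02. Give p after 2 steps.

0.30002048

F′(p) = 8p³ + 12p - 1
p₁ = 0.5 − 0.02·6 = 0.38
p₂ = 0.38 − 0.02·3.998976 = 0.30002048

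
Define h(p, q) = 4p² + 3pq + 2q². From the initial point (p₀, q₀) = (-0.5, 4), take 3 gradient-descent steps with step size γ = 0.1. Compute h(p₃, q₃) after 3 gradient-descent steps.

∇h = (8p + 3q, 3p + 4q)
Step 1: at (-0.5, 4), ∇h = (8, 14.5) → (-0.5, 4) − 0.1·(8, 14.5) = (-1.3, 2.55)
Step 2: at (-1.3, 2.55), ∇h = (-2.75, 6.3) → (-1.3, 2.55) − 0.1·(-2.75, 6.3) = (-1.025, 1.92)
Step 3: at (-1.025, 1.92), ∇h = (-2.44, 4.605) → (-1.025, 1.92) − 0.1·(-2.44, 4.605) = (-0.781, 1.4595)
h(-0.781, 1.4595) = 3.280516

3.280516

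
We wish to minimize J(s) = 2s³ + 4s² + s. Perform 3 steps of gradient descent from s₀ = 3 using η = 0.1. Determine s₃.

J′(s) = 6s² + 8s + 1
Step 1: J′(3) = 79; s₁ = 3 − 0.1·79 = -4.9
Step 2: J′(-4.9) = 105.86; s₂ = -4.9 − 0.1·105.86 = -15.486
Step 3: J′(-15.486) = 1316.009176; s₃ = -15.486 − 0.1·1316.009176 = -147.0869176

-147.0869176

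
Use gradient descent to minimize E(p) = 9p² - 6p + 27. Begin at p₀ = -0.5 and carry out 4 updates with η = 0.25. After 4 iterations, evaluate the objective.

E′(p) = 18p - 6
Step 1: E′(-0.5) = -15; p₁ = -0.5 − 0.25·(-15) = 3.25
Step 2: E′(3.25) = 52.5; p₂ = 3.25 − 0.25·52.5 = -9.875
Step 3: E′(-9.875) = -183.75; p₃ = -9.875 − 0.25·(-183.75) = 36.0625
Step 4: E′(36.0625) = 643.125; p₄ = 36.0625 − 0.25·643.125 = -124.71875
E(-124.71875) = 140768.2119140625

140768.2119140625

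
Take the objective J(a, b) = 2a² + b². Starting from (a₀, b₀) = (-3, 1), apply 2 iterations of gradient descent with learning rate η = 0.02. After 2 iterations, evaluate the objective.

∇J = (4a, 2b)
Step 1: at (-3, 1), ∇J = (-12, 2) → (-3, 1) − 0.02·(-12, 2) = (-2.76, 0.96)
Step 2: at (-2.76, 0.96), ∇J = (-11.04, 1.92) → (-2.76, 0.96) − 0.02·(-11.04, 1.92) = (-2.5392, 0.9216)
J(-2.5392, 0.9216) = 13.74441984

13.74441984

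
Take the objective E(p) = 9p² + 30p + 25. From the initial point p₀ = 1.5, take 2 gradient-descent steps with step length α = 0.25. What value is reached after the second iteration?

37.125

E′(p) = 18p + 30
p₁ = 1.5 − 0.25·57 = -12.75
p₂ = -12.75 − 0.25·(-199.5) = 37.125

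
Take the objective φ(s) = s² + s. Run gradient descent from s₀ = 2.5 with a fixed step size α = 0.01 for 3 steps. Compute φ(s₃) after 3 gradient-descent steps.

7.722581427776

φ′(s) = 2s + 1
s₁ = 2.5 − 0.01·6 = 2.44
s₂ = 2.44 − 0.01·5.88 = 2.3812
s₃ = 2.3812 − 0.01·5.7624 = 2.323576
φ(2.323576) = 7.722581427776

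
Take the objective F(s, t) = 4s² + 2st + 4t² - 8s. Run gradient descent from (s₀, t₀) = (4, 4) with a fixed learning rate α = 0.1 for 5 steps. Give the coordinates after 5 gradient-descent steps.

∇F = (8s + 2t - 8, 2s + 8t)
(s₁, t₁) = (4, 4) − 0.1·(32, 40) = (0.8, 0)
(s₂, t₂) = (0.8, 0) − 0.1·(-1.6, 1.6) = (0.96, -0.16)
(s₃, t₃) = (0.96, -0.16) − 0.1·(-0.64, 0.64) = (1.024, -0.224)
(s₄, t₄) = (1.024, -0.224) − 0.1·(-0.256, 0.256) = (1.0496, -0.2496)
(s₅, t₅) = (1.0496, -0.2496) − 0.1·(-0.1024, 0.1024) = (1.05984, -0.25984)

(1.05984, -0.25984)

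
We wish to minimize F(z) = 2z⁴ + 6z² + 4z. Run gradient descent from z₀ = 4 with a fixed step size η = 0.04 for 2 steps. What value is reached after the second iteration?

2036.08640512

F′(z) = 8z³ + 12z + 4
Step 1: F′(4) = 564; z₁ = 4 − 0.04·564 = -18.56
Step 2: F′(-18.56) = -51366.160128; z₂ = -18.56 − 0.04·(-51366.160128) = 2036.08640512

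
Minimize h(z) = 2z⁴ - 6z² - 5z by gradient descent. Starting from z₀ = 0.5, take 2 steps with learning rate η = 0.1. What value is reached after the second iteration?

1.1

h′(z) = 8z³ - 12z - 5
Step 1: h′(0.5) = -10; z₁ = 0.5 − 0.1·(-10) = 1.5
Step 2: h′(1.5) = 4; z₂ = 1.5 − 0.1·4 = 1.1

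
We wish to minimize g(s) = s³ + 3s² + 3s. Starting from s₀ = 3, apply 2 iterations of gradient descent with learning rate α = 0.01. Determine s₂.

g′(s) = 3s² + 6s + 3
Step 1: g′(3) = 48; s₁ = 3 − 0.01·48 = 2.52
Step 2: g′(2.52) = 37.1712; s₂ = 2.52 − 0.01·37.1712 = 2.148288

2.148288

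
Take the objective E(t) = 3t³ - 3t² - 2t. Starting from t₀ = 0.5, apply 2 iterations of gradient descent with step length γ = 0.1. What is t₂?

0.8994375

E′(t) = 9t² - 6t - 2
t₁ = 0.5 − 0.1·(-2.75) = 0.775
t₂ = 0.775 − 0.1·(-1.244375) = 0.8994375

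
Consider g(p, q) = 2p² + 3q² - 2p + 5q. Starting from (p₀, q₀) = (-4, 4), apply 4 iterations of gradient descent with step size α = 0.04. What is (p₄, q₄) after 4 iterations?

(-1.74042112, 0.77917184)

∇g = (4p - 2, 6q + 5)
(p₁, q₁) = (-4, 4) − 0.04·(-18, 29) = (-3.28, 2.84)
(p₂, q₂) = (-3.28, 2.84) − 0.04·(-15.12, 22.04) = (-2.6752, 1.9584)
(p₃, q₃) = (-2.6752, 1.9584) − 0.04·(-12.7008, 16.7504) = (-2.167168, 1.288384)
(p₄, q₄) = (-2.167168, 1.288384) − 0.04·(-10.668672, 12.730304) = (-1.74042112, 0.77917184)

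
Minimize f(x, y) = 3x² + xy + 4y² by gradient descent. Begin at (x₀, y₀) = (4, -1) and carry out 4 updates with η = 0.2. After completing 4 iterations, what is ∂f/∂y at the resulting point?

1.024

∇f = (6x + y, x + 8y)
Step 1: at (4, -1), ∇f = (23, -4) → (4, -1) − 0.2·(23, -4) = (-0.6, -0.2)
Step 2: at (-0.6, -0.2), ∇f = (-3.8, -2.2) → (-0.6, -0.2) − 0.2·(-3.8, -2.2) = (0.16, 0.24)
Step 3: at (0.16, 0.24), ∇f = (1.2, 2.08) → (0.16, 0.24) − 0.2·(1.2, 2.08) = (-0.08, -0.176)
Step 4: at (-0.08, -0.176), ∇f = (-0.656, -1.488) → (-0.08, -0.176) − 0.2·(-0.656, -1.488) = (0.0512, 0.1216)
∂f/∂y at (0.0512, 0.1216) = 1.024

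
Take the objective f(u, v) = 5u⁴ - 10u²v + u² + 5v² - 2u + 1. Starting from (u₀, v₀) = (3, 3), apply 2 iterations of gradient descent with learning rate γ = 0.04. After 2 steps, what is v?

∇f = (20u³ - 20uv + 2u - 2, -10u² + 10v)
(u₁, v₁) = (3, 3) − 0.04·(364, -60) = (-11.56, 5.4)
(u₂, v₂) = (-11.56, 5.4) − 0.04·(-29672.72832, -1282.336) = (1175.3491328, 56.69344)
v = 56.69344

56.69344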